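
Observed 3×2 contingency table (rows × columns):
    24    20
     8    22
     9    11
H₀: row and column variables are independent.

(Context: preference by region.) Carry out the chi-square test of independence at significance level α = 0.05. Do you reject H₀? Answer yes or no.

Row totals [44, 30, 20], col totals [41, 53], n=94
χ² = (24−19.19)²/19.19 + (20−24.81)²/24.81 + (8−13.09)²/13.09 + (22−16.91)²/16.91 + (9−8.72)²/8.72 + (11−11.28)²/11.28 = 5.6573
df = 2
p-value (upper-tail) = 0.05909
At α=0.05: p ≥ α → fail to reject H₀

reject H₀: no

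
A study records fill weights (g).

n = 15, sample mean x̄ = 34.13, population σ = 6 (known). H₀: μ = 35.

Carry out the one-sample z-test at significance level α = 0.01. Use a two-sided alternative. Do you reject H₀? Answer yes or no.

reject H₀: no

SE = σ/√n = 6/√15 = 1.5492
z = (x̄−μ₀)/SE = (34.13−35)/1.5492 = -0.5616
p-value (two-sided) = 0.57440
At α=0.01: p ≥ α → fail to reject H₀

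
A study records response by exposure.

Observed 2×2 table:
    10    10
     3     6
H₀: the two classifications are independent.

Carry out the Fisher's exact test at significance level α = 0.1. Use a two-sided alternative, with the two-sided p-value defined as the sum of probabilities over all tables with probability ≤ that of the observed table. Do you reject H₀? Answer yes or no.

reject H₀: no

Margins: r₁=20, r₂=9, c₁=13, c₂=16, n=29
p_obs = C(20,10)·C(9,3)/C(29,13); sum pmf over tables with pmf ≤ p_obs
p-value (two-sided) = 0.45427
At α=0.1: p ≥ α → fail to reject H₀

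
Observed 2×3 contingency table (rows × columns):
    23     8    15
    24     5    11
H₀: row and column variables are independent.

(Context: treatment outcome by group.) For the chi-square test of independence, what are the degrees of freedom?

df = (r−1)(c−1) = (2−1)·(3−1) = 2

degrees of freedom = 2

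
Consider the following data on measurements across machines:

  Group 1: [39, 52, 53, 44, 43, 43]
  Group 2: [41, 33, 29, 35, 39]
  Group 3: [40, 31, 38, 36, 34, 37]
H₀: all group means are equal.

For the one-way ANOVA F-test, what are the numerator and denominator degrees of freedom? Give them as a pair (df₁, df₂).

k = 3 groups, N = 17 total
df = (k−1, N−k) = (3−1, 17−3) = (2, 14)

degrees of freedom = [2, 14]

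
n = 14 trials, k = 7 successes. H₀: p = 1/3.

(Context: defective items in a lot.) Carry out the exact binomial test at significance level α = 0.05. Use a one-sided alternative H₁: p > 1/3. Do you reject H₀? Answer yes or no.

Exact binomial: n=14, k=7, p₀=1/3=0.3333
P(X≥7) from Σ C(n,i)·p₀^i·(1−p₀)^(n−i)
p-value (one-sided, H₁ greater) = 0.14946
At α=0.05: p ≥ α → fail to reject H₀

reject H₀: no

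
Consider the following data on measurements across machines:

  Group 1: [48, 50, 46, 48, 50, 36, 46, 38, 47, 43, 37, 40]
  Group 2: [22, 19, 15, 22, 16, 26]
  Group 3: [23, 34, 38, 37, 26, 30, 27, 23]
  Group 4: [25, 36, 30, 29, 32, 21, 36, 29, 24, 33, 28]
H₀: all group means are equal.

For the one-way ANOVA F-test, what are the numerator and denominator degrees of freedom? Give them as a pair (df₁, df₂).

k = 4 groups, N = 37 total
df = (k−1, N−k) = (4−1, 37−4) = (3, 33)

degrees of freedom = [3, 33]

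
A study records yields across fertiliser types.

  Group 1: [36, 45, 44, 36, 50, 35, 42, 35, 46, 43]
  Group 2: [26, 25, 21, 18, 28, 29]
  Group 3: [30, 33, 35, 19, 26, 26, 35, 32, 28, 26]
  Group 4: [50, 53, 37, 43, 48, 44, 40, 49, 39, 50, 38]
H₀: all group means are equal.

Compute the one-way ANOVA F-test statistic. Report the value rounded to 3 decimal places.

Group means [41.20, 24.50, 29.00, 44.64], grand mean 36.216
SSB = Σnᵢ(x̄ᵢ−x̄)² = 2372.625; SSW = ΣΣ(x−x̄ᵢ)² = 889.645
MSB = 2372.625/3 = 790.8749; MSW = 889.645/33 = 26.9590
F = MSB/MSW = 29.3363
df = (3, 33)

test statistic = 29.336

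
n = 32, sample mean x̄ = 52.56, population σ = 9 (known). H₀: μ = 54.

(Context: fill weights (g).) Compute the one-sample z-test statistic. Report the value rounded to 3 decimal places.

SE = σ/√n = 9/√32 = 1.5910
z = (x̄−μ₀)/SE = (52.56−54)/1.5910 = -0.9051

test statistic = -0.905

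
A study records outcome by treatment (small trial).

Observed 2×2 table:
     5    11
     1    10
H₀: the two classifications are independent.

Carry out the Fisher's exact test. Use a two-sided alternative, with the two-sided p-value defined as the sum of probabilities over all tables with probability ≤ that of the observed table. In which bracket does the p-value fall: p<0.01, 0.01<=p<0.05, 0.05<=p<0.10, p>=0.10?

p-value bracket: p>=0.10

Margins: r₁=16, r₂=11, c₁=6, c₂=21, n=27
p_obs = C(16,5)·C(11,1)/C(27,6); sum pmf over tables with pmf ≤ p_obs
p-value (two-sided) = 0.34968
→ bracket: p>=0.10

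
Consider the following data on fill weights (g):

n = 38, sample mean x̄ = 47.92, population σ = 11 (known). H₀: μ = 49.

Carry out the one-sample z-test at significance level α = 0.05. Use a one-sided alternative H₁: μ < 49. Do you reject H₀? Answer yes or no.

reject H₀: no

SE = σ/√n = 11/√38 = 1.7844
z = (x̄−μ₀)/SE = (47.92−49)/1.7844 = -0.6052
p-value (one-sided, H₁ less) = 0.27251
At α=0.05: p ≥ α → fail to reject H₀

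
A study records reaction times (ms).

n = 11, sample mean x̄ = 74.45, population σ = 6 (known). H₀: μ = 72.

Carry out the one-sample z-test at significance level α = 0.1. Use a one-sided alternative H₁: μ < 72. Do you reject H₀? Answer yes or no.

reject H₀: no

SE = σ/√n = 6/√11 = 1.8091
z = (x̄−μ₀)/SE = (74.45−72)/1.8091 = 1.3543
p-value (one-sided, H₁ less) = 0.91218
At α=0.1: p ≥ α → fail to reject H₀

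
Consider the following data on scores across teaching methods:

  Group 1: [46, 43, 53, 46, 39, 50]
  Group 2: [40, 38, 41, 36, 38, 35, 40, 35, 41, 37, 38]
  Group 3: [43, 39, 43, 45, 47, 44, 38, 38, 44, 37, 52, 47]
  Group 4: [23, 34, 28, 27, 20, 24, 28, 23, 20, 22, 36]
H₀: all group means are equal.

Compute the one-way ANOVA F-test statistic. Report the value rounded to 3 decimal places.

test statistic = 40.967

Group means [46.17, 38.09, 43.08, 25.91], grand mean 37.450
SSB = Σnᵢ(x̄ᵢ−x̄)² = 2306.332; SSW = ΣΣ(x−x̄ᵢ)² = 675.568
MSB = 2306.332/3 = 768.7773; MSW = 675.568/36 = 18.7658
F = MSB/MSW = 40.9670
df = (3, 36)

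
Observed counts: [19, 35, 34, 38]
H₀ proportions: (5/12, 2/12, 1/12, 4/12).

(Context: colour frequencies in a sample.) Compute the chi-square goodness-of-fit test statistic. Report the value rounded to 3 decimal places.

test statistic = 83.686

n = 126; E_i = n·p_i = [52.50, 21.00, 10.50, 42.00]
χ² = (19−52.50)²/52.50 + (35−21.00)²/21.00 + (34−10.50)²/10.50 + (38−42.00)²/42.00 = 83.6857
df = 3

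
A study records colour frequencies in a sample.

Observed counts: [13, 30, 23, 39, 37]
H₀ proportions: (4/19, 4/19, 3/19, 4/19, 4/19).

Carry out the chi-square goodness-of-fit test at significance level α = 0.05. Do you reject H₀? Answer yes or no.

reject H₀: yes

n = 142; E_i = n·p_i = [29.89, 29.89, 22.42, 29.89, 29.89]
χ² = (13−29.89)²/29.89 + (30−29.89)²/29.89 + (23−22.42)²/22.42 + (39−29.89)²/29.89 + (37−29.89)²/29.89 = 14.0252
df = 4
p-value (upper-tail) = 0.00721
At α=0.05: p < α → reject H₀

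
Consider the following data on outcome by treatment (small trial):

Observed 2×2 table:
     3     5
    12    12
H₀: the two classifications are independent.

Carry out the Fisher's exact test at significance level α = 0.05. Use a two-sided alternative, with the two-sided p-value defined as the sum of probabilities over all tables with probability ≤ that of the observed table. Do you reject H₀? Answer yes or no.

Margins: r₁=8, r₂=24, c₁=15, c₂=17, n=32
p_obs = C(8,3)·C(24,12)/C(32,15); sum pmf over tables with pmf ≤ p_obs
p-value (two-sided) = 0.69114
At α=0.05: p ≥ α → fail to reject H₀

reject H₀: no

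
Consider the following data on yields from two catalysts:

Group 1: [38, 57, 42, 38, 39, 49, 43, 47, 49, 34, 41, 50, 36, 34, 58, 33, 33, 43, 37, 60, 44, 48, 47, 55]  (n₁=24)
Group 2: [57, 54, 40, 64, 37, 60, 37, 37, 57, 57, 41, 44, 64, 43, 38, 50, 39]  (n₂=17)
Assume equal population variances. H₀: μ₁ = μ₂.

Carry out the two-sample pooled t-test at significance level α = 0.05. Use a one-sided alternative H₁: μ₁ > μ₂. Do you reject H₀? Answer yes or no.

x̄₁=43.958, s₁=8.153, n₁=24
x̄₂=48.176, s₂=10.113, n₂=17
s_p² = [23·8.153² + 16·10.113²]/39 = 81.1648
SE = √(s_p²·(1/24+1/17)) = 2.8559
t = (43.958−48.176)/2.8559 = -1.4770
df = 39
p-value (one-sided, H₁ greater) = 0.92614
At α=0.05: p ≥ α → fail to reject H₀

reject H₀: no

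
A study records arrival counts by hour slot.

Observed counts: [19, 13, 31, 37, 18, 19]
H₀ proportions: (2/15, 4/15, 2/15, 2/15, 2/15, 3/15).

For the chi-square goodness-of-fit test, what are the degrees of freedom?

df = k − 1 = 6 − 1 = 5

degrees of freedom = 5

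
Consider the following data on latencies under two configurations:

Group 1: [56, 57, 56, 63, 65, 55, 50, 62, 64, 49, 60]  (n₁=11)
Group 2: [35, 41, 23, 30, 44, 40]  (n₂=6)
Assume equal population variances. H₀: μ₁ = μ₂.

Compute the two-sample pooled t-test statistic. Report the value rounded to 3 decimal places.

test statistic = 6.967

x̄₁=57.909, s₁=5.412, n₁=11
x̄₂=35.500, s₂=7.868, n₂=6
s_p² = [10·5.412² + 5·7.868²]/15 = 40.1606
SE = √(s_p²·(1/11+1/6)) = 3.2163
t = (57.909−35.500)/3.2163 = 6.9674
df = 15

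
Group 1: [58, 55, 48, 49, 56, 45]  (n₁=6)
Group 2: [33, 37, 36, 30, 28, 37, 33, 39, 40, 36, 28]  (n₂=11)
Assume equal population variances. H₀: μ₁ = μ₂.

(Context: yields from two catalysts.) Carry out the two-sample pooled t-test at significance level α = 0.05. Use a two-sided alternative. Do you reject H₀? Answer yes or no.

reject H₀: yes

x̄₁=51.833, s₁=5.193, n₁=6
x̄₂=34.273, s₂=4.197, n₂=11
s_p² = [5·5.193² + 10·4.197²]/15 = 20.7343
SE = √(s_p²·(1/6+1/11)) = 2.3110
t = (51.833−34.273)/2.3110 = 7.5987
df = 15
p-value (two-sided) = 0.00000
At α=0.05: p < α → reject H₀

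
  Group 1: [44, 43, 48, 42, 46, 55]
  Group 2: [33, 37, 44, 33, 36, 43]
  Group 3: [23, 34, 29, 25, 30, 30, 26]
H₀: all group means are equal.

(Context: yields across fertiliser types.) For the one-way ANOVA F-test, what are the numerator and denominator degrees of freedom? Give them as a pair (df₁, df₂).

degrees of freedom = [2, 16]

k = 3 groups, N = 19 total
df = (k−1, N−k) = (3−1, 19−3) = (2, 16)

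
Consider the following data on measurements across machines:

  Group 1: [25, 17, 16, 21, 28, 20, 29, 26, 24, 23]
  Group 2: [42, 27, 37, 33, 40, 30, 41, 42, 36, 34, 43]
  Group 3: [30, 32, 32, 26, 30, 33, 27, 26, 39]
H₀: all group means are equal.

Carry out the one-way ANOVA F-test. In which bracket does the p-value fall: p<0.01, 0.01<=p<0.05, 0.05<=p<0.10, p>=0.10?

Group means [22.90, 36.82, 30.56], grand mean 30.300
SSB = Σnᵢ(x̄ᵢ−x̄)² = 1015.541; SSW = ΣΣ(x−x̄ᵢ)² = 594.759
MSB = 1015.541/2 = 507.7707; MSW = 594.759/27 = 22.0281
F = MSB/MSW = 23.0510
df = (2, 27)
p-value (upper-tail) = 0.00000
→ bracket: p<0.01

p-value bracket: p<0.01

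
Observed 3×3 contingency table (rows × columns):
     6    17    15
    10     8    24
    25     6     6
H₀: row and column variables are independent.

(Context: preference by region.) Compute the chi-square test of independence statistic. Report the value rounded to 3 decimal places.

Row totals [38, 42, 37], col totals [41, 31, 45], n=117
χ² = (6−13.32)²/13.32 + (17−10.07)²/10.07 + (15−14.62)²/14.62 + (10−14.72)²/14.72 + (8−11.13)²/11.13 + (24−16.15)²/16.15 + (25−12.97)²/12.97 + (6−9.80)²/9.80 + (6−14.23)²/14.23 = 32.4103
df = 4

test statistic = 32.410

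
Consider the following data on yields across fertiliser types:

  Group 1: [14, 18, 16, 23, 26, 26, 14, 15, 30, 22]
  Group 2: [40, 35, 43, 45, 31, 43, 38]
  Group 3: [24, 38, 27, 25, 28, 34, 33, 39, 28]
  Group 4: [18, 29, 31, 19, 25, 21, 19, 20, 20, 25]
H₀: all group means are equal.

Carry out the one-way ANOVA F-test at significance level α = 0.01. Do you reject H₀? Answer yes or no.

reject H₀: yes

Group means [20.40, 39.29, 30.67, 22.70], grand mean 27.278
SSB = Σnᵢ(x̄ᵢ−x̄)² = 1795.294; SSW = ΣΣ(x−x̄ᵢ)² = 879.929
MSB = 1795.294/3 = 598.4312; MSW = 879.929/32 = 27.4978
F = MSB/MSW = 21.7629
df = (3, 32)
p-value (upper-tail) = 0.00000
At α=0.01: p < α → reject H₀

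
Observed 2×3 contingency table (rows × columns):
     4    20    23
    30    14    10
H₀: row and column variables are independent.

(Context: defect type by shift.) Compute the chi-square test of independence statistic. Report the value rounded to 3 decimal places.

Row totals [47, 54], col totals [34, 34, 33], n=101
χ² = (4−15.82)²/15.82 + (20−15.82)²/15.82 + (23−15.36)²/15.36 + (30−18.18)²/18.18 + (14−18.18)²/18.18 + (10−17.64)²/17.64 = 25.7007
df = 2

test statistic = 25.701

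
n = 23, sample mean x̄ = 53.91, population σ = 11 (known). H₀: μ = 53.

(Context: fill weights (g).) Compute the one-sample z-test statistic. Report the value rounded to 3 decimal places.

SE = σ/√n = 11/√23 = 2.2937
z = (x̄−μ₀)/SE = (53.91−53)/2.2937 = 0.3967

test statistic = 0.397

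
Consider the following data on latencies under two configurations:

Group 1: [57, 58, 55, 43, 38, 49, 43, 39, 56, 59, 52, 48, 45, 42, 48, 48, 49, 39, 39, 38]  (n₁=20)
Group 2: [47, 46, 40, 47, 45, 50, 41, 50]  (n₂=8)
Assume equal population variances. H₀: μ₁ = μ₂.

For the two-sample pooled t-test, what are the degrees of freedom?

degrees of freedom = 26

df = n₁ + n₂ − 2 = 20 + 8 − 2 = 26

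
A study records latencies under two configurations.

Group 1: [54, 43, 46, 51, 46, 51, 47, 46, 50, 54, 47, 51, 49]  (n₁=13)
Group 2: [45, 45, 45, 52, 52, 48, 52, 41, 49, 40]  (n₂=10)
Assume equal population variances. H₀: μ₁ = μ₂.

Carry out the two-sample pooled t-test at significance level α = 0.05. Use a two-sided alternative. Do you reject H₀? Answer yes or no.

reject H₀: no

x̄₁=48.846, s₁=3.338, n₁=13
x̄₂=46.900, s₂=4.433, n₂=10
s_p² = [12·3.338² + 9·4.433²]/21 = 14.7901
SE = √(s_p²·(1/13+1/10)) = 1.6176
t = (48.846−46.900)/1.6176 = 1.2031
df = 21
p-value (two-sided) = 0.24233
At α=0.05: p ≥ α → fail to reject H₀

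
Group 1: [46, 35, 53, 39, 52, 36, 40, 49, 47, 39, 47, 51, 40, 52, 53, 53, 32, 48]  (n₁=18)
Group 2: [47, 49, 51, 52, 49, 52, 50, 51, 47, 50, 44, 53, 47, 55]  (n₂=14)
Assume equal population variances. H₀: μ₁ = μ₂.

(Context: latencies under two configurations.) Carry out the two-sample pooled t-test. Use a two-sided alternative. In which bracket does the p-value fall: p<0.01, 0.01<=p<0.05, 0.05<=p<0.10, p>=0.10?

x̄₁=45.111, s₁=6.995, n₁=18
x̄₂=49.786, s₂=2.887, n₂=14
s_p² = [17·6.995² + 13·2.887²]/30 = 31.3378
SE = √(s_p²·(1/18+1/14)) = 1.9948
t = (45.111−49.786)/1.9948 = -2.3433
df = 30
p-value (two-sided) = 0.02593
→ bracket: 0.01<=p<0.05

p-value bracket: 0.01<=p<0.05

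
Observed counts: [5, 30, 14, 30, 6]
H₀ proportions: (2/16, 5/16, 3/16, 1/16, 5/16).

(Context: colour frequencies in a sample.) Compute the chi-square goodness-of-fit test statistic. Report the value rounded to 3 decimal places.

test statistic = 134.300

n = 85; E_i = n·p_i = [10.62, 26.56, 15.94, 5.31, 26.56]
χ² = (5−10.62)²/10.62 + (30−26.56)²/26.56 + (14−15.94)²/15.94 + (30−5.31)²/5.31 + (6−26.56)²/26.56 = 134.3004
df = 4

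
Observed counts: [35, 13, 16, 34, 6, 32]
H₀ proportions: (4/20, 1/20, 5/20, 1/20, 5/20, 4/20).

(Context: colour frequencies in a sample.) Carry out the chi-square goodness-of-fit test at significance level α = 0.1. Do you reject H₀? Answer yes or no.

reject H₀: yes

n = 136; E_i = n·p_i = [27.20, 6.80, 34.00, 6.80, 34.00, 27.20]
χ² = (35−27.20)²/27.20 + (13−6.80)²/6.80 + (16−34.00)²/34.00 + (34−6.80)²/6.80 + (6−34.00)²/34.00 + (32−27.20)²/27.20 = 150.1250
df = 5
p-value (upper-tail) = 0.00000
At α=0.1: p < α → reject H₀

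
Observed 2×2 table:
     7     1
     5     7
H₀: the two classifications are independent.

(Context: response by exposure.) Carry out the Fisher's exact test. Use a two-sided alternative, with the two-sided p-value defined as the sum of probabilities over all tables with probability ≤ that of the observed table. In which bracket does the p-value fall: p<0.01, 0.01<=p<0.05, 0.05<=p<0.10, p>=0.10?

Margins: r₁=8, r₂=12, c₁=12, c₂=8, n=20
p_obs = C(8,7)·C(12,5)/C(20,12); sum pmf over tables with pmf ≤ p_obs
p-value (two-sided) = 0.06967
→ bracket: 0.05<=p<0.10

p-value bracket: 0.05<=p<0.10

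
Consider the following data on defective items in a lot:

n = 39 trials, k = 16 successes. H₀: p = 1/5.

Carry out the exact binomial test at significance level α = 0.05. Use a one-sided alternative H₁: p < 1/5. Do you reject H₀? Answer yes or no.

reject H₀: no

Exact binomial: n=39, k=16, p₀=1/5=0.2000
P(X≤16) from Σ C(n,i)·p₀^i·(1−p₀)^(n−i)
p-value (one-sided, H₁ less) = 0.99930
At α=0.05: p ≥ α → fail to reject H₀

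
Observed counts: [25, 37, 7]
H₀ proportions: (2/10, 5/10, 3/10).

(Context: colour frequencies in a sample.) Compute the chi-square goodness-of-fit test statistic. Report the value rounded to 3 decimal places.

test statistic = 18.338

n = 69; E_i = n·p_i = [13.80, 34.50, 20.70]
χ² = (25−13.80)²/13.80 + (37−34.50)²/34.50 + (7−20.70)²/20.70 = 18.3382
df = 2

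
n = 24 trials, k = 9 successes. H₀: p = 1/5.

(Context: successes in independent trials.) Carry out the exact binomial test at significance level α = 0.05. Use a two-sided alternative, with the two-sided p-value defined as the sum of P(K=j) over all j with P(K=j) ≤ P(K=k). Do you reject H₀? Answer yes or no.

Exact binomial: n=24, k=9, p₀=1/5=0.2000
P(X=j) = C(n,j)·p₀^j·(1−p₀)^(n−j); p = Σ P(X=j) over j with P(X=j) ≤ P(X=9)
p-value (two-sided) = 0.04090
At α=0.05: p < α → reject H₀

reject H₀: yes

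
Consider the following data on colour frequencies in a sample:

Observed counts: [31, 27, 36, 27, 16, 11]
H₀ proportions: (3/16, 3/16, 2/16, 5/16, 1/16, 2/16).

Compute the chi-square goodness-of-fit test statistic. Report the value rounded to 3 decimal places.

test statistic = 32.933

n = 148; E_i = n·p_i = [27.75, 27.75, 18.50, 46.25, 9.25, 18.50]
χ² = (31−27.75)²/27.75 + (27−27.75)²/27.75 + (36−18.50)²/18.50 + (27−46.25)²/46.25 + (16−9.25)²/9.25 + (11−18.50)²/18.50 = 32.9333
df = 5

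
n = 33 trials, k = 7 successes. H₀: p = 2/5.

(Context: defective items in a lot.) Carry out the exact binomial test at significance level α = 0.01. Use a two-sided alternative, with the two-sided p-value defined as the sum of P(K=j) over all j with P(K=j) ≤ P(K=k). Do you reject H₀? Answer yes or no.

reject H₀: no

Exact binomial: n=33, k=7, p₀=2/5=0.4000
P(X=j) = C(n,j)·p₀^j·(1−p₀)^(n−j); p = Σ P(X=j) over j with P(X=j) ≤ P(X=7)
p-value (two-sided) = 0.03195
At α=0.01: p ≥ α → fail to reject H₀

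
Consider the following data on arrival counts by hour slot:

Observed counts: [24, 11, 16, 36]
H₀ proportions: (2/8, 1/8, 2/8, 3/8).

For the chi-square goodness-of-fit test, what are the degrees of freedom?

df = k − 1 = 4 − 1 = 3

degrees of freedom = 3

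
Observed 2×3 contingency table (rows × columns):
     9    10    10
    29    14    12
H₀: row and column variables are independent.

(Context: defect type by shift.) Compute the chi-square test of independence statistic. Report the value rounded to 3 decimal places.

test statistic = 3.680

Row totals [29, 55], col totals [38, 24, 22], n=84
χ² = (9−13.12)²/13.12 + (10−8.29)²/8.29 + (10−7.60)²/7.60 + (29−24.88)²/24.88 + (14−15.71)²/15.71 + (12−14.40)²/14.40 = 3.6797
df = 2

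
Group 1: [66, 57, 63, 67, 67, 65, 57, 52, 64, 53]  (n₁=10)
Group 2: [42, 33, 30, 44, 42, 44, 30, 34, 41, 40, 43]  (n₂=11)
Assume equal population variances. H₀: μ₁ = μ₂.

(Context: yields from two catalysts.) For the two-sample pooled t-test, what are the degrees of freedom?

df = n₁ + n₂ − 2 = 10 + 11 − 2 = 19

degrees of freedom = 19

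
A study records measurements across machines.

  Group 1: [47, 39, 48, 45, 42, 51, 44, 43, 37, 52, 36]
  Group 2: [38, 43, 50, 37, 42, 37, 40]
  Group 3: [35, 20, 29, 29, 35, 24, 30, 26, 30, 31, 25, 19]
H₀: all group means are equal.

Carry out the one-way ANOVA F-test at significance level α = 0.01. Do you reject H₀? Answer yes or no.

reject H₀: yes

Group means [44.00, 41.00, 27.75], grand mean 36.800
SSB = Σnᵢ(x̄ᵢ−x̄)² = 1676.550; SSW = ΣΣ(x−x̄ᵢ)² = 700.250
MSB = 1676.550/2 = 838.2750; MSW = 700.250/27 = 25.9352
F = MSB/MSW = 32.3219
df = (2, 27)
p-value (upper-tail) = 0.00000
At α=0.01: p < α → reject H₀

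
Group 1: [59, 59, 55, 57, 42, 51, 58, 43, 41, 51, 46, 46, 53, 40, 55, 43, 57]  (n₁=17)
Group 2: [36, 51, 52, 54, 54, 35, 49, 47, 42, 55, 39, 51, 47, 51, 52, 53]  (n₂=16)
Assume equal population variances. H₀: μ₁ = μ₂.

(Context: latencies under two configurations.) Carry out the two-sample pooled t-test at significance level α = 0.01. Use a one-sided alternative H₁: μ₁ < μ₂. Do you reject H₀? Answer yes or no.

reject H₀: no

x̄₁=50.353, s₁=6.882, n₁=17
x̄₂=48.000, s₂=6.522, n₂=16
s_p² = [16·6.882² + 15·6.522²]/31 = 45.0285
SE = √(s_p²·(1/17+1/16)) = 2.3373
t = (50.353−48.000)/2.3373 = 1.0067
df = 31
p-value (one-sided, H₁ less) = 0.83906
At α=0.01: p ≥ α → fail to reject H₀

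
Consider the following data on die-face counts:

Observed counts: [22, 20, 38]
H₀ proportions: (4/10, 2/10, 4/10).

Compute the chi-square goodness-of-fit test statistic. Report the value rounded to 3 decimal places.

test statistic = 5.250

n = 80; E_i = n·p_i = [32.00, 16.00, 32.00]
χ² = (22−32.00)²/32.00 + (20−16.00)²/16.00 + (38−32.00)²/32.00 = 5.2500
df = 2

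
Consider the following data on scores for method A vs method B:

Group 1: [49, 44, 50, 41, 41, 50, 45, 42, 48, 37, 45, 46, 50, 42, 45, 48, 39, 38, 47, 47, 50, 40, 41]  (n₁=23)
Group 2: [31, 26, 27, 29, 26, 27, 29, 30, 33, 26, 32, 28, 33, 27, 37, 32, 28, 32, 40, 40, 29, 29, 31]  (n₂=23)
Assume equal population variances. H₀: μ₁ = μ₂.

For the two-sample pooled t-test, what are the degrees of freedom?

df = n₁ + n₂ − 2 = 23 + 23 − 2 = 44

degrees of freedom = 44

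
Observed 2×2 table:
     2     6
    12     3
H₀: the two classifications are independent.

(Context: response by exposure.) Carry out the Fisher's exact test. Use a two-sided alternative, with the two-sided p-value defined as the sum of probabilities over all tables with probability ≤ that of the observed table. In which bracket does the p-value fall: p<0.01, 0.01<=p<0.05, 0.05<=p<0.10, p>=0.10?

p-value bracket: 0.01<=p<0.05

Margins: r₁=8, r₂=15, c₁=14, c₂=9, n=23
p_obs = C(8,2)·C(15,12)/C(23,14); sum pmf over tables with pmf ≤ p_obs
p-value (two-sided) = 0.02276
→ bracket: 0.01<=p<0.05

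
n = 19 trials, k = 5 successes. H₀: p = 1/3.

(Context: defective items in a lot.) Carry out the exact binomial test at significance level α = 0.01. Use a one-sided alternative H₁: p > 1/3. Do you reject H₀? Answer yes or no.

Exact binomial: n=19, k=5, p₀=1/3=0.3333
P(X≥5) from Σ C(n,i)·p₀^i·(1−p₀)^(n−i)
p-value (one-sided, H₁ greater) = 0.81206
At α=0.01: p ≥ α → fail to reject H₀

reject H₀: no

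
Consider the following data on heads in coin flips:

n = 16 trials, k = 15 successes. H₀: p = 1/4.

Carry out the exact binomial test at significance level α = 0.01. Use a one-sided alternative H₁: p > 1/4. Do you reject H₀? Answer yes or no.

reject H₀: yes

Exact binomial: n=16, k=15, p₀=1/4=0.2500
P(X≥15) from Σ C(n,i)·p₀^i·(1−p₀)^(n−i)
p-value (one-sided, H₁ greater) = 0.00000
At α=0.01: p < α → reject H₀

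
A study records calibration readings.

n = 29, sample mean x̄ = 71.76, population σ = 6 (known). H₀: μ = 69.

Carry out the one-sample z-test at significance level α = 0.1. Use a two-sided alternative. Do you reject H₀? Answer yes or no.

reject H₀: yes

SE = σ/√n = 6/√29 = 1.1142
z = (x̄−μ₀)/SE = (71.76−69)/1.1142 = 2.4772
p-value (two-sided) = 0.01324
At α=0.1: p < α → reject H₀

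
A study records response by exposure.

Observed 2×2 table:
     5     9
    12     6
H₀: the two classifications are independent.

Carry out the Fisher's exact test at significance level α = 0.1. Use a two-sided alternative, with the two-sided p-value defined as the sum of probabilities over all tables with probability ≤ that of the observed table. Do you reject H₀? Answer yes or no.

Margins: r₁=14, r₂=18, c₁=17, c₂=15, n=32
p_obs = C(14,5)·C(18,12)/C(32,17); sum pmf over tables with pmf ≤ p_obs
p-value (two-sided) = 0.15267
At α=0.1: p ≥ α → fail to reject H₀

reject H₀: no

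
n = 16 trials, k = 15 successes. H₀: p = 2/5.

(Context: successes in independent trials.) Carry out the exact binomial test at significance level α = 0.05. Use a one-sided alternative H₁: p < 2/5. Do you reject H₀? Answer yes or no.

reject H₀: no

Exact binomial: n=16, k=15, p₀=2/5=0.4000
P(X≤15) from Σ C(n,i)·p₀^i·(1−p₀)^(n−i)
p-value (one-sided, H₁ less) = 1.00000
At α=0.05: p ≥ α → fail to reject H₀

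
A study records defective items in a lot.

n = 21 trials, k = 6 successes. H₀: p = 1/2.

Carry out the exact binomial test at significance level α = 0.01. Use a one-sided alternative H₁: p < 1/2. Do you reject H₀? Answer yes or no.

reject H₀: no

Exact binomial: n=21, k=6, p₀=1/2=0.5000
P(X≤6) from Σ C(n,i)·p₀^i·(1−p₀)^(n−i)
p-value (one-sided, H₁ less) = 0.03918
At α=0.01: p ≥ α → fail to reject H₀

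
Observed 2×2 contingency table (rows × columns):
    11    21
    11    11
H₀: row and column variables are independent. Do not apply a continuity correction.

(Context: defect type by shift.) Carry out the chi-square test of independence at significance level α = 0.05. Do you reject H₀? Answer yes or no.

Row totals [32, 22], col totals [22, 32], n=54
χ² = (11−13.04)²/13.04 + (21−18.96)²/18.96 + (11−8.96)²/8.96 + (11−13.04)²/13.04 = 1.3184
df = 1
p-value (upper-tail) = 0.25089
At α=0.05: p ≥ α → fail to reject H₀

reject H₀: no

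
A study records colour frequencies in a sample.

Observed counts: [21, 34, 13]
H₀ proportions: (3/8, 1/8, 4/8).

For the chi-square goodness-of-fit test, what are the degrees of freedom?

degrees of freedom = 2

df = k − 1 = 3 − 1 = 2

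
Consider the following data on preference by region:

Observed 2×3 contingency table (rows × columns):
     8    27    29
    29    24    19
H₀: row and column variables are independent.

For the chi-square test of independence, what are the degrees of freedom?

df = (r−1)(c−1) = (2−1)·(3−1) = 2

degrees of freedom = 2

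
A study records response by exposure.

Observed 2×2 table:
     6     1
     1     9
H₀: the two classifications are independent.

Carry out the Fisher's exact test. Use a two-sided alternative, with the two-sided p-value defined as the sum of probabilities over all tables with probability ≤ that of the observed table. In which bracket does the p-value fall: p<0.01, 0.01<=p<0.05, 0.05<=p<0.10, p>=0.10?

Margins: r₁=7, r₂=10, c₁=7, c₂=10, n=17
p_obs = C(7,6)·C(10,1)/C(17,7); sum pmf over tables with pmf ≤ p_obs
p-value (two-sided) = 0.00365
→ bracket: p<0.01

p-value bracket: p<0.01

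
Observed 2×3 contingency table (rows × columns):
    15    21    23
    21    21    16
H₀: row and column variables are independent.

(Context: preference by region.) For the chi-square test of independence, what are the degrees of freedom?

degrees of freedom = 2

df = (r−1)(c−1) = (2−1)·(3−1) = 2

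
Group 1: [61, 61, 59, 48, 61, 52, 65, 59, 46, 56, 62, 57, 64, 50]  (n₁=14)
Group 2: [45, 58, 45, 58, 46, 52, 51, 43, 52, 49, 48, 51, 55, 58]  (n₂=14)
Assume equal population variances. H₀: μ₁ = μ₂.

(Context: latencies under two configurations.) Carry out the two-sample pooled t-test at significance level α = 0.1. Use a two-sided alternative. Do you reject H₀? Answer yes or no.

reject H₀: yes

x̄₁=57.214, s₁=6.015, n₁=14
x̄₂=50.786, s₂=5.102, n₂=14
s_p² = [13·6.015² + 13·5.102²]/26 = 31.1044
SE = √(s_p²·(1/14+1/14)) = 2.1080
t = (57.214−50.786)/2.1080 = 3.0497
df = 26
p-value (two-sided) = 0.00522
At α=0.1: p < α → reject H₀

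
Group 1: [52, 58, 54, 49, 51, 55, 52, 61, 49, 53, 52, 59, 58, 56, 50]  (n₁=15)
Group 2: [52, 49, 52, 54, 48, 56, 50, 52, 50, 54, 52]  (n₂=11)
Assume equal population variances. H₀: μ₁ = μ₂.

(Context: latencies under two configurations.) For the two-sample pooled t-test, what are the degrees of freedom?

df = n₁ + n₂ − 2 = 15 + 11 − 2 = 24

degrees of freedom = 24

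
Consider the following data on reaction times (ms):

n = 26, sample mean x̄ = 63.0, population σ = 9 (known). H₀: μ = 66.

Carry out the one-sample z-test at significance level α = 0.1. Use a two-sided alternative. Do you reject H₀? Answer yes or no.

SE = σ/√n = 9/√26 = 1.7650
z = (x̄−μ₀)/SE = (63.0−66)/1.7650 = -1.6997
p-value (two-sided) = 0.08919
At α=0.1: p < α → reject H₀

reject H₀: yes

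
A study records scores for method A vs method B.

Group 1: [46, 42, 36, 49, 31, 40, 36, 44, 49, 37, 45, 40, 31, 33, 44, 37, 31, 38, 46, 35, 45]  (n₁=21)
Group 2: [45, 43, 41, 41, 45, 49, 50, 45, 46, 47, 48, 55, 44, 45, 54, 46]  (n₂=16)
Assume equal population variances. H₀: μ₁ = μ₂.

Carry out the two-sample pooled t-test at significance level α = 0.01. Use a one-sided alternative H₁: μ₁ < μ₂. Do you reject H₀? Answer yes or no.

x̄₁=39.762, s₁=5.873, n₁=21
x̄₂=46.500, s₂=3.983, n₂=16
s_p² = [20·5.873² + 15·3.983²]/35 = 26.5088
SE = √(s_p²·(1/21+1/16)) = 1.7085
t = (39.762−46.500)/1.7085 = -3.9438
df = 35
p-value (one-sided, H₁ less) = 0.00018
At α=0.01: p < α → reject H₀

reject H₀: yes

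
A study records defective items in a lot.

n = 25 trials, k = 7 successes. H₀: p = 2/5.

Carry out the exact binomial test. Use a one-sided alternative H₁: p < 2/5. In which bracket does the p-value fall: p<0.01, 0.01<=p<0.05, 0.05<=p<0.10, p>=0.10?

p-value bracket: p>=0.10

Exact binomial: n=25, k=7, p₀=2/5=0.4000
P(X≤7) from Σ C(n,i)·p₀^i·(1−p₀)^(n−i)
p-value (one-sided, H₁ less) = 0.15355
→ bracket: p>=0.10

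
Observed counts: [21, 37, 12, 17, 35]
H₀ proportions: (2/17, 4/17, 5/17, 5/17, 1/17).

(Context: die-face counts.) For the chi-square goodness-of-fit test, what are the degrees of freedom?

degrees of freedom = 4

df = k − 1 = 5 − 1 = 4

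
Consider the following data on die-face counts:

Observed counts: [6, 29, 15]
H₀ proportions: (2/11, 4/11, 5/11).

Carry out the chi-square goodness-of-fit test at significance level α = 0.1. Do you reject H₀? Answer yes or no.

n = 50; E_i = n·p_i = [9.09, 18.18, 22.73]
χ² = (6−9.09)²/9.09 + (29−18.18)²/18.18 + (15−22.73)²/22.73 = 10.1150
df = 2
p-value (upper-tail) = 0.00636
At α=0.1: p < α → reject H₀

reject H₀: yes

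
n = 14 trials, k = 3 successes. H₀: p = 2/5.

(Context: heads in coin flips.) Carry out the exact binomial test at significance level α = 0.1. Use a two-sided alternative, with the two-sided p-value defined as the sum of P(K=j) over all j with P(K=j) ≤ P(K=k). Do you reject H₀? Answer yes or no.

reject H₀: no

Exact binomial: n=14, k=3, p₀=2/5=0.4000
P(X=j) = C(n,j)·p₀^j·(1−p₀)^(n−j); p = Σ P(X=j) over j with P(X=j) ≤ P(X=3)
p-value (two-sided) = 0.18263
At α=0.1: p ≥ α → fail to reject H₀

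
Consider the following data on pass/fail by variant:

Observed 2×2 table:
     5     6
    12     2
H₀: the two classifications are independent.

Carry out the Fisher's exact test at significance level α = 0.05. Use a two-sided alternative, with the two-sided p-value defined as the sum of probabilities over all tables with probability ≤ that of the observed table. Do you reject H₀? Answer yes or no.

Margins: r₁=11, r₂=14, c₁=17, c₂=8, n=25
p_obs = C(11,5)·C(14,12)/C(25,17); sum pmf over tables with pmf ≤ p_obs
p-value (two-sided) = 0.08098
At α=0.05: p ≥ α → fail to reject H₀

reject H₀: no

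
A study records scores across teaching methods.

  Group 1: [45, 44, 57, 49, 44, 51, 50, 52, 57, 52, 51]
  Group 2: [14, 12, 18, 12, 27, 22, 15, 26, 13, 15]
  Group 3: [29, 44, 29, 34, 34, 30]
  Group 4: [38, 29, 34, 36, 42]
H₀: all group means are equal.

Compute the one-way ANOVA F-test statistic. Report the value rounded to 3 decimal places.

test statistic = 70.243

Group means [50.18, 17.40, 33.33, 35.80], grand mean 34.531
SSB = Σnᵢ(x̄ᵢ−x̄)² = 5645.799; SSW = ΣΣ(x−x̄ᵢ)² = 750.170
MSB = 5645.799/3 = 1881.9330; MSW = 750.170/28 = 26.7918
F = MSB/MSW = 70.2429
df = (3, 28)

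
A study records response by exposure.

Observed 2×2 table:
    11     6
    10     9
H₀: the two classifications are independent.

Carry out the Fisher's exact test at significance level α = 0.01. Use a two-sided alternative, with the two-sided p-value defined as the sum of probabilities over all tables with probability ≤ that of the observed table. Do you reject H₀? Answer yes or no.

reject H₀: no

Margins: r₁=17, r₂=19, c₁=21, c₂=15, n=36
p_obs = C(17,11)·C(19,10)/C(36,21); sum pmf over tables with pmf ≤ p_obs
p-value (two-sided) = 0.51600
At α=0.01: p ≥ α → fail to reject H₀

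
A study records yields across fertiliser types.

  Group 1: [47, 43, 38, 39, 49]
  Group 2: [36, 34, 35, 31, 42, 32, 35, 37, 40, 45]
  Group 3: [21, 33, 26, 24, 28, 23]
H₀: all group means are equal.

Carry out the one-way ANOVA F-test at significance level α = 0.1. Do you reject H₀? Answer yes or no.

Group means [43.20, 36.70, 25.83], grand mean 35.143
SSB = Σnᵢ(x̄ᵢ−x̄)² = 868.838; SSW = ΣΣ(x−x̄ᵢ)² = 359.733
MSB = 868.838/2 = 434.4190; MSW = 359.733/18 = 19.9852
F = MSB/MSW = 21.7371
df = (2, 18)
p-value (upper-tail) = 0.00002
At α=0.1: p < α → reject H₀

reject H₀: yes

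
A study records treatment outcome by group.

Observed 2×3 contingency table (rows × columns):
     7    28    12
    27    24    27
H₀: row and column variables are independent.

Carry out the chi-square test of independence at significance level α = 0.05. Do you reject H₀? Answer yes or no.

reject H₀: yes

Row totals [47, 78], col totals [34, 52, 39], n=125
χ² = (7−12.78)²/12.78 + (28−19.55)²/19.55 + (12−14.66)²/14.66 + (27−21.22)²/21.22 + (24−32.45)²/32.45 + (27−24.34)²/24.34 = 10.8190
df = 2
p-value (upper-tail) = 0.00447
At α=0.05: p < α → reject H₀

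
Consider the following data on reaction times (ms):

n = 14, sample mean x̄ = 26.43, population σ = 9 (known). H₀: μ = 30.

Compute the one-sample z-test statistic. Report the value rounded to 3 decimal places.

test statistic = -1.484

SE = σ/√n = 9/√14 = 2.4054
z = (x̄−μ₀)/SE = (26.43−30)/2.4054 = -1.4842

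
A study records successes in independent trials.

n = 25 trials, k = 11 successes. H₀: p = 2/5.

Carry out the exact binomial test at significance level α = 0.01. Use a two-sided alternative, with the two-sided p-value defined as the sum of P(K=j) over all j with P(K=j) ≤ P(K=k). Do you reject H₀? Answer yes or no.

Exact binomial: n=25, k=11, p₀=2/5=0.4000
P(X=j) = C(n,j)·p₀^j·(1−p₀)^(n−j); p = Σ P(X=j) over j with P(X=j) ≤ P(X=11)
p-value (two-sided) = 0.68776
At α=0.01: p ≥ α → fail to reject H₀

reject H₀: no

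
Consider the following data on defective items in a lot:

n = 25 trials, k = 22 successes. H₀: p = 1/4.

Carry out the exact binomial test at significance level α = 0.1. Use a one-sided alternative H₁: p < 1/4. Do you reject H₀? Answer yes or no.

reject H₀: no

Exact binomial: n=25, k=22, p₀=1/4=0.2500
P(X≤22) from Σ C(n,i)·p₀^i·(1−p₀)^(n−i)
p-value (one-sided, H₁ less) = 1.00000
At α=0.1: p ≥ α → fail to reject H₀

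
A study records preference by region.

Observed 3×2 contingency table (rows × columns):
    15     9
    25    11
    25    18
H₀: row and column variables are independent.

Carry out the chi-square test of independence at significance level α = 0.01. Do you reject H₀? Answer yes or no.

reject H₀: no

Row totals [24, 36, 43], col totals [65, 38], n=103
χ² = (15−15.15)²/15.15 + (9−8.85)²/8.85 + (25−22.72)²/22.72 + (11−13.28)²/13.28 + (25−27.14)²/27.14 + (18−15.86)²/15.86 = 1.0806
df = 2
p-value (upper-tail) = 0.58258
At α=0.01: p ≥ α → fail to reject H₀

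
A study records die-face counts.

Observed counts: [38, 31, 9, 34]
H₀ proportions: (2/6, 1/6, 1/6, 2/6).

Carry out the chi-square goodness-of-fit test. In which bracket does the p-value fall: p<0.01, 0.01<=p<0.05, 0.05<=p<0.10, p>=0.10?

n = 112; E_i = n·p_i = [37.33, 18.67, 18.67, 37.33]
χ² = (38−37.33)²/37.33 + (31−18.67)²/18.67 + (9−18.67)²/18.67 + (34−37.33)²/37.33 = 13.4643
df = 3
p-value (upper-tail) = 0.00373
→ bracket: p<0.01

p-value bracket: p<0.01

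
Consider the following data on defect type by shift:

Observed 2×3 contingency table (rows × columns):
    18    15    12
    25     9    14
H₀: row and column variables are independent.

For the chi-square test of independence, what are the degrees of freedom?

df = (r−1)(c−1) = (2−1)·(3−1) = 2

degrees of freedom = 2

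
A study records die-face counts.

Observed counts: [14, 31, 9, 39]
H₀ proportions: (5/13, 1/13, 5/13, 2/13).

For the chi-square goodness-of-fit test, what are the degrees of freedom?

df = k − 1 = 4 − 1 = 3

degrees of freedom = 3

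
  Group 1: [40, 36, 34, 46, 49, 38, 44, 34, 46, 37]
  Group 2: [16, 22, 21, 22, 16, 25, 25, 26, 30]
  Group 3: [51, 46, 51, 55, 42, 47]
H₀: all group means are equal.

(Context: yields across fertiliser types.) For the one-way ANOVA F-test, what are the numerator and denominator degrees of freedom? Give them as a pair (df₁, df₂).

k = 3 groups, N = 25 total
df = (k−1, N−k) = (3−1, 25−3) = (2, 22)

degrees of freedom = [2, 22]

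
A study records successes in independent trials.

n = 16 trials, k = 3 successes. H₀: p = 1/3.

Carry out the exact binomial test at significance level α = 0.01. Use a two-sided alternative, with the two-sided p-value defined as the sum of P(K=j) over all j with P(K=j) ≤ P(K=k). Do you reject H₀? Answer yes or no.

reject H₀: no

Exact binomial: n=16, k=3, p₀=1/3=0.3333
P(X=j) = C(n,j)·p₀^j·(1−p₀)^(n−j); p = Σ P(X=j) over j with P(X=j) ≤ P(X=3)
p-value (two-sided) = 0.29245
At α=0.01: p ≥ α → fail to reject H₀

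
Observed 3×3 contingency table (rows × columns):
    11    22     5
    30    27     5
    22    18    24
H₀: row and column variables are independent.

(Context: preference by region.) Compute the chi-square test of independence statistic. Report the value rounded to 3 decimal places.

Row totals [38, 62, 64], col totals [63, 67, 34], n=164
χ² = (11−14.60)²/14.60 + (22−15.52)²/15.52 + (5−7.88)²/7.88 + (30−23.82)²/23.82 + (27−25.33)²/25.33 + (5−12.85)²/12.85 + (22−24.59)²/24.59 + (18−26.15)²/26.15 + (24−13.27)²/13.27 = 22.6432
df = 4

test statistic = 22.643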